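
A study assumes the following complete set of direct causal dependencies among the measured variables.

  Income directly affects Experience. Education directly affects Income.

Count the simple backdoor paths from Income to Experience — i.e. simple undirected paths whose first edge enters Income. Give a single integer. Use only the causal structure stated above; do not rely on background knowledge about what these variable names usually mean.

A backdoor path from Income to Experience is any simple undirected path whose first edge points into Income (i.e. leaves Income via a parent).
Parents of Income: {Education}.
No simple path from any parent of Income reaches Experience without revisiting Income, so there are no backdoor paths.

0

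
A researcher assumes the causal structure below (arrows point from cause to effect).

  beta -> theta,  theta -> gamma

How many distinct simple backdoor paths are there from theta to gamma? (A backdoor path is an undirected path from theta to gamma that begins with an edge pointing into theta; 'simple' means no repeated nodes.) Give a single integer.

0

A backdoor path from theta to gamma is any simple undirected path whose first edge points into theta (i.e. leaves theta via a parent).
Parents of theta: {beta}.
No simple path from any parent of theta reaches gamma without revisiting theta, so there are no backdoor paths.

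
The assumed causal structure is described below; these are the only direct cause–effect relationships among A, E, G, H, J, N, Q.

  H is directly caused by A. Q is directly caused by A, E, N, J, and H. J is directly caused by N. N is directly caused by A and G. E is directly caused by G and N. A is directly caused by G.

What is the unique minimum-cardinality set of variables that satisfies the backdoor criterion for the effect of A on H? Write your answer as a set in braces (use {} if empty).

{}

Variables eligible for adjustment (non-descendants of A, excluding A and H): {G}.
Backdoor paths from A to H:
  P1: A <- G -> N -> E -> Q <- H
  P2: A <- G -> N -> J -> Q <- H
  P3: A <- G -> N -> Q <- H
  P4: A <- G -> E <- N -> J -> Q <- H
  P5: A <- G -> E <- N -> Q <- H
  P6: A <- G -> E -> Q <- H
Each backdoor path contains an unconditioned collider, so every path is already blocked with the empty conditioning set:
  P1: blocked at collider Q (neither it nor any descendant is in the conditioning set).
  P2: blocked at collider Q (neither it nor any descendant is in the conditioning set).
  P3: blocked at collider Q (neither it nor any descendant is in the conditioning set).
  P4: blocked at collider E (neither it nor any descendant is in the conditioning set).
  P5: blocked at collider E (neither it nor any descendant is in the conditioning set).
  P6: blocked at collider Q (neither it nor any descendant is in the conditioning set).
The empty set is therefore the unique smallest valid set.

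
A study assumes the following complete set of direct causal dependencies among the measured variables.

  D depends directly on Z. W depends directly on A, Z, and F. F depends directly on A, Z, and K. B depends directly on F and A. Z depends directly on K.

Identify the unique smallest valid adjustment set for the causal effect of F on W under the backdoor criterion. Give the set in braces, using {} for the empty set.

Variables eligible for adjustment (non-descendants of F, excluding F and W): {A, D, K, Z}.
Backdoor paths from F to W:
  P1: F <- A -> W
  P2: F <- K -> Z -> W
  P3: F <- Z -> W
The empty set is not sufficient: P1 (F <- A -> W) has no collider blocking it and no conditioned non-collider, so it is open.
Try {A, Z}:
  P1: blocked at fork node A ∈ conditioning set.
  P2: blocked at chain node Z ∈ conditioning set.
  P3: blocked at fork node Z ∈ conditioning set.
{A, Z} contains no descendant of F and blocks every backdoor path.
Every element of {A, Z} is needed (dropping A leaves P1 open; dropping Z leaves P2 open), so no proper subset is valid.
Among all size-2 subsets of the eligible variables, only {A, Z} blocks every backdoor path, so it is the unique smallest valid adjustment set.

{A, Z}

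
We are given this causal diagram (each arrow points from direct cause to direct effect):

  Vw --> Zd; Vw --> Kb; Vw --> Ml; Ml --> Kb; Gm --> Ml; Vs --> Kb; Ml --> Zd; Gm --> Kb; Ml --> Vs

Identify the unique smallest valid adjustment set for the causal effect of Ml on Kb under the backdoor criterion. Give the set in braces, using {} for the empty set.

{Gm, Vw}

Variables eligible for adjustment (non-descendants of Ml, excluding Ml and Kb): {Gm, Vw}.
Backdoor paths from Ml to Kb:
  P1: Ml <- Gm -> Kb
  P2: Ml <- Vw -> Kb
The empty set is not sufficient: P1 (Ml <- Gm -> Kb) has no collider blocking it and no conditioned non-collider, so it is open.
Try {Gm, Vw}:
  P1: blocked at fork node Gm ∈ conditioning set.
  P2: blocked at fork node Vw ∈ conditioning set.
{Gm, Vw} contains no descendant of Ml and blocks every backdoor path.
Every element of {Gm, Vw} is needed (dropping Gm leaves P1 open; dropping Vw leaves P2 open), so no proper subset is valid.
Among all size-2 subsets of the eligible variables, only {Gm, Vw} blocks every backdoor path, so it is the unique smallest valid adjustment set.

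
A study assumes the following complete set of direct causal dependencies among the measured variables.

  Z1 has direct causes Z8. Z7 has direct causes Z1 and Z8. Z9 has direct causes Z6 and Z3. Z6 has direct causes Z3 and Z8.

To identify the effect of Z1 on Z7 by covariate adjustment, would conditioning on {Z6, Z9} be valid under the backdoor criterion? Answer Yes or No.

Backdoor paths from Z1 to Z7 (paths whose first edge points into Z1):
  P1: Z1 <- Z8 -> Z7
Condition 1 (no descendant of Z1 in the set): holds — descendants of Z1 are {Z7}; none are in {Z6, Z9}.
Condition 2 (every backdoor path blocked by {Z6, Z9}):
  P1: open — no interior node is in the conditioning set.
{Z6, Z9} does not satisfy the backdoor criterion.

No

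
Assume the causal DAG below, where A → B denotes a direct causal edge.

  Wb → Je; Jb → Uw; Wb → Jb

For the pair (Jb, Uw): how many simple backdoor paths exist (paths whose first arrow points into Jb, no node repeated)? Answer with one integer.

A backdoor path from Jb to Uw is any simple undirected path whose first edge points into Jb (i.e. leaves Jb via a parent).
Parents of Jb: {Wb}.
No simple path from any parent of Jb reaches Uw without revisiting Jb, so there are no backdoor paths.

0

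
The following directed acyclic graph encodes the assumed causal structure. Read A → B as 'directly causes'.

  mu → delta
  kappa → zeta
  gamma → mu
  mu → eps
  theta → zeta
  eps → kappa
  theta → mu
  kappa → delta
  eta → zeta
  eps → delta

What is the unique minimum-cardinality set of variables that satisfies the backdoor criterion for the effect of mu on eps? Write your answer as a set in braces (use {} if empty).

{}

Variables eligible for adjustment (non-descendants of mu, excluding mu and eps): {eta, gamma, theta}.
Backdoor paths from mu to eps:
  P1: mu <- theta -> zeta <- kappa <- eps
  P2: mu <- theta -> zeta <- kappa -> delta <- eps
Each backdoor path contains an unconditioned collider, so every path is already blocked with the empty conditioning set:
  P1: blocked at collider zeta (neither it nor any descendant is in the conditioning set).
  P2: blocked at collider zeta (neither it nor any descendant is in the conditioning set).
The empty set is therefore the unique smallest valid set.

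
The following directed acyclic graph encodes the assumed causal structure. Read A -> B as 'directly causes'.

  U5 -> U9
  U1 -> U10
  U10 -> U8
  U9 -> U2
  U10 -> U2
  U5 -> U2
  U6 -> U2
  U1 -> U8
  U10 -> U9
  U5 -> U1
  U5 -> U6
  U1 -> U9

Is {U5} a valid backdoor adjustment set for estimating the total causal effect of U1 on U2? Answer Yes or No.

Backdoor paths from U1 to U2 (paths whose first edge points into U1):
  P1: U1 <- U5 -> U9 <- U10 -> U2
  P2: U1 <- U5 -> U9 -> U2
  P3: U1 <- U5 -> U6 -> U2
  P4: U1 <- U5 -> U2
Condition 1 (no descendant of U1 in the set): holds — descendants of U1 are {U10, U2, U8, U9}; none are in {U5}.
Condition 2 (every backdoor path blocked by {U5}):
  P1: blocked at fork node U5 ∈ conditioning set.
  P2: blocked at fork node U5 ∈ conditioning set.
  P3: blocked at fork node U5 ∈ conditioning set.
  P4: blocked at fork node U5 ∈ conditioning set.
{U5} satisfies the backdoor criterion.

Yes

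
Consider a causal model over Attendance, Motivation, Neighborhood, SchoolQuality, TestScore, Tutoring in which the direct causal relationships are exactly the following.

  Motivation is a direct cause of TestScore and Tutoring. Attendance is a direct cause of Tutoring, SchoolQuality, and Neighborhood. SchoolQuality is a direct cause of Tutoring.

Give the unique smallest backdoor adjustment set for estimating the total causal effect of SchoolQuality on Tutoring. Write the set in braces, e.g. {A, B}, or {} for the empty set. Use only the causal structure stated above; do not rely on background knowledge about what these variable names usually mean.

Variables eligible for adjustment (non-descendants of SchoolQuality, excluding SchoolQuality and Tutoring): {Attendance, Motivation, Neighborhood, TestScore}.
Backdoor paths from SchoolQuality to Tutoring:
  P1: SchoolQuality <- Attendance -> Tutoring
The empty set is not sufficient: P1 (SchoolQuality <- Attendance -> Tutoring) has no collider blocking it and no conditioned non-collider, so it is open.
Try {Attendance}:
  P1: blocked at fork node Attendance ∈ conditioning set.
{Attendance} contains no descendant of SchoolQuality and blocks every backdoor path.
No other singleton works — e.g. {Motivation} leaves P1 open — so {Attendance} is the unique smallest valid adjustment set.

{Attendance}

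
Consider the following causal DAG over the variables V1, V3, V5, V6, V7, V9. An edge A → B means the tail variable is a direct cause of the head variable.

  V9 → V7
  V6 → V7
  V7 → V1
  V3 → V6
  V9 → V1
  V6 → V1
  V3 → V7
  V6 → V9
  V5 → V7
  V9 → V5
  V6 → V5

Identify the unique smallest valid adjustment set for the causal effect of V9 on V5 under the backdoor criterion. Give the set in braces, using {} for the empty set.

{V6}

Variables eligible for adjustment (non-descendants of V9, excluding V9 and V5): {V3, V6}.
Backdoor paths from V9 to V5:
  P1: V9 <- V6 <- V3 -> V7 <- V5
  P2: V9 <- V6 -> V5
  P3: V9 <- V6 -> V7 <- V5
  P4: V9 <- V6 -> V1 <- V7 <- V5
The empty set is not sufficient: P2 (V9 <- V6 -> V5) has no collider blocking it and no conditioned non-collider, so it is open.
Try {V6}:
  P1: blocked at chain node V6 ∈ conditioning set.
  P2: blocked at fork node V6 ∈ conditioning set.
  P3: blocked at fork node V6 ∈ conditioning set.
  P4: blocked at fork node V6 ∈ conditioning set.
{V6} contains no descendant of V9 and blocks every backdoor path.
No other singleton works — e.g. {V3} leaves P2 open — so {V6} is the unique smallest valid adjustment set.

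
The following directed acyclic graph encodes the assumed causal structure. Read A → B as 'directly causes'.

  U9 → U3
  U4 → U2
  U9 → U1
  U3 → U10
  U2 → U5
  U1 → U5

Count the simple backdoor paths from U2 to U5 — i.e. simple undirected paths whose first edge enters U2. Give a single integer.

0

A backdoor path from U2 to U5 is any simple undirected path whose first edge points into U2 (i.e. leaves U2 via a parent).
Parents of U2: {U4}.
No simple path from any parent of U2 reaches U5 without revisiting U2, so there are no backdoor paths.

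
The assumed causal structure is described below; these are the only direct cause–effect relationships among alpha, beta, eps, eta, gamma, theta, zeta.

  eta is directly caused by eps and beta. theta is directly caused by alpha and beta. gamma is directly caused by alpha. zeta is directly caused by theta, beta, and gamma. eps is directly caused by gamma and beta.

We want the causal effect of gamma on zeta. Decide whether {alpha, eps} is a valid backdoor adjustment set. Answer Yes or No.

No

Backdoor paths from gamma to zeta (paths whose first edge points into gamma):
  P1: gamma <- alpha -> theta <- beta -> zeta
  P2: gamma <- alpha -> theta -> zeta
Condition 1 (no descendant of gamma in the set): FAILS — eps is a descendant of gamma.
Condition 2 (every backdoor path blocked by {alpha, eps}):
  P1: blocked at fork node alpha ∈ conditioning set.
  P2: blocked at fork node alpha ∈ conditioning set.
{alpha, eps} does not satisfy the backdoor criterion.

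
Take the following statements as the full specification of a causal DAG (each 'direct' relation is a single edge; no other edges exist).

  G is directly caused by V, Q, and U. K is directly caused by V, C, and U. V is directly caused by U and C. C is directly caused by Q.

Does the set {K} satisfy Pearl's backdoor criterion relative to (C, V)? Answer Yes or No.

No

Backdoor paths from C to V (paths whose first edge points into C):
  P1: C <- Q -> G <- U -> V
  P2: C <- Q -> G <- U -> K <- V
  P3: C <- Q -> G <- V
Condition 1 (no descendant of C in the set): FAILS — K is a descendant of C.
Condition 2 (every backdoor path blocked by {K}):
  P1: blocked at collider G (neither it nor any descendant is in the conditioning set).
  P2: blocked at collider G (neither it nor any descendant is in the conditioning set).
  P3: blocked at collider G (neither it nor any descendant is in the conditioning set).
{K} does not satisfy the backdoor criterion.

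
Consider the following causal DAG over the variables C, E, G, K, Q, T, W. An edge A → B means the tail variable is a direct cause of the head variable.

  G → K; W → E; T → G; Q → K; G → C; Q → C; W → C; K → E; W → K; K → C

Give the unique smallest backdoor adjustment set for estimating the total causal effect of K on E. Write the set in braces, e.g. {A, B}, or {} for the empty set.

Variables eligible for adjustment (non-descendants of K, excluding K and E): {G, Q, T, W}.
Backdoor paths from K to E:
  P1: K <- Q -> C <- W -> E
  P2: K <- W -> E
  P3: K <- G -> C <- W -> E
The empty set is not sufficient: P2 (K <- W -> E) has no collider blocking it and no conditioned non-collider, so it is open.
Try {W}:
  P1: blocked at collider C (neither it nor any descendant is in the conditioning set).
  P2: blocked at fork node W ∈ conditioning set.
  P3: blocked at collider C (neither it nor any descendant is in the conditioning set).
{W} contains no descendant of K and blocks every backdoor path.
No other singleton works — e.g. {T} leaves P2 open — so {W} is the unique smallest valid adjustment set.

{W}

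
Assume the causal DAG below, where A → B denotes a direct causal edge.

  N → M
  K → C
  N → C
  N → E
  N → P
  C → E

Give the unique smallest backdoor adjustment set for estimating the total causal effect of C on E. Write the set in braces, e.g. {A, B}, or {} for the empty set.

{N}

Variables eligible for adjustment (non-descendants of C, excluding C and E): {K, M, N, P}.
Backdoor paths from C to E:
  P1: C <- N -> E
The empty set is not sufficient: P1 (C <- N -> E) has no collider blocking it and no conditioned non-collider, so it is open.
Try {N}:
  P1: blocked at fork node N ∈ conditioning set.
{N} contains no descendant of C and blocks every backdoor path.
No other singleton works — e.g. {K} leaves P1 open — so {N} is the unique smallest valid adjustment set.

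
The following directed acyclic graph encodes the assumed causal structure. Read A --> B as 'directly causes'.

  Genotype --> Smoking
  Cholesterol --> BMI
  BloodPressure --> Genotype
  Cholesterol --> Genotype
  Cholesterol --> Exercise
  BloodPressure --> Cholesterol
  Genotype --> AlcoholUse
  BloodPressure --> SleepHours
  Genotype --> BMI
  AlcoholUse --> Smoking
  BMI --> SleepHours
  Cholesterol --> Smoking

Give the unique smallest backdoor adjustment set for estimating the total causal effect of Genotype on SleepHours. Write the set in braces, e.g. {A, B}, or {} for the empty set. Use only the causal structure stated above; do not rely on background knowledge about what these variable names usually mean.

Variables eligible for adjustment (non-descendants of Genotype, excluding Genotype and SleepHours): {BloodPressure, Cholesterol, Exercise}.
Backdoor paths from Genotype to SleepHours:
  P1: Genotype <- BloodPressure -> Cholesterol -> BMI -> SleepHours
  P2: Genotype <- BloodPressure -> SleepHours
  P3: Genotype <- Cholesterol <- BloodPressure -> SleepHours
  P4: Genotype <- Cholesterol -> BMI -> SleepHours
The empty set is not sufficient: P1 (Genotype <- BloodPressure -> Cholesterol -> BMI -> SleepHours) has no collider blocking it and no conditioned non-collider, so it is open.
Try {BloodPressure, Cholesterol}:
  P1: blocked at fork node BloodPressure ∈ conditioning set.
  P2: blocked at fork node BloodPressure ∈ conditioning set.
  P3: blocked at chain node Cholesterol ∈ conditioning set.
  P4: blocked at fork node Cholesterol ∈ conditioning set.
{BloodPressure, Cholesterol} contains no descendant of Genotype and blocks every backdoor path.
Every element of {BloodPressure, Cholesterol} is needed (dropping BloodPressure leaves P2 open; dropping Cholesterol leaves P4 open), so no proper subset is valid.
Among all size-2 subsets of the eligible variables, only {BloodPressure, Cholesterol} blocks every backdoor path, so it is the unique smallest valid adjustment set.

{BloodPressure, Cholesterol}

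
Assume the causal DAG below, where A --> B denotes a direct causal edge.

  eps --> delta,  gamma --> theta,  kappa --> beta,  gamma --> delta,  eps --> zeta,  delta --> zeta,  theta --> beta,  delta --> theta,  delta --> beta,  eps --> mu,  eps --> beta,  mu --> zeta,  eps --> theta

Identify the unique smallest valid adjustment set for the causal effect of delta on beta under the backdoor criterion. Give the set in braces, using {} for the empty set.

Variables eligible for adjustment (non-descendants of delta, excluding delta and beta): {eps, gamma, kappa, mu}.
Backdoor paths from delta to beta:
  P1: delta <- eps -> theta -> beta
  P2: delta <- eps -> beta
  P3: delta <- gamma -> theta <- eps -> beta
  P4: delta <- gamma -> theta -> beta
The empty set is not sufficient: P1 (delta <- eps -> theta -> beta) has no collider blocking it and no conditioned non-collider, so it is open.
Try {eps, gamma}:
  P1: blocked at fork node eps ∈ conditioning set.
  P2: blocked at fork node eps ∈ conditioning set.
  P3: blocked at fork node gamma ∈ conditioning set.
  P4: blocked at fork node gamma ∈ conditioning set.
{eps, gamma} contains no descendant of delta and blocks every backdoor path.
Every element of {eps, gamma} is needed (dropping eps leaves P1 open; dropping gamma leaves P4 open), so no proper subset is valid.
Among all size-2 subsets of the eligible variables, only {eps, gamma} blocks every backdoor path, so it is the unique smallest valid adjustment set.

{eps, gamma}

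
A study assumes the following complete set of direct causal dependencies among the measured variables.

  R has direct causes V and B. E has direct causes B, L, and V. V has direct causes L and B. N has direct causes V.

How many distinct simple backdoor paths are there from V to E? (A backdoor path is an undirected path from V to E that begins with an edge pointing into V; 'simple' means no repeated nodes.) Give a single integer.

2

A backdoor path from V to E is any simple undirected path whose first edge points into V (i.e. leaves V via a parent).
Parents of V: {B, L}.
Enumerating:
  P1: V <- L -> E
  P2: V <- B -> E
That exhausts the simple backdoor paths. Count: 2.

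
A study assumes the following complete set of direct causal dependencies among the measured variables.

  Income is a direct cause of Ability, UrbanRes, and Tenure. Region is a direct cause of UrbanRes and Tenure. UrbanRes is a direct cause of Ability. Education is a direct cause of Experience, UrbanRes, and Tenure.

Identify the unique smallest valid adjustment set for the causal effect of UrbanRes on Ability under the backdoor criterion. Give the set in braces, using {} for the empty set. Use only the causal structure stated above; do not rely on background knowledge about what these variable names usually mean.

{Income}

Variables eligible for adjustment (non-descendants of UrbanRes, excluding UrbanRes and Ability): {Education, Experience, Income, Region, Tenure}.
Backdoor paths from UrbanRes to Ability:
  P1: UrbanRes <- Education -> Tenure <- Income -> Ability
  P2: UrbanRes <- Income -> Ability
  P3: UrbanRes <- Region -> Tenure <- Income -> Ability
The empty set is not sufficient: P2 (UrbanRes <- Income -> Ability) has no collider blocking it and no conditioned non-collider, so it is open.
Try {Income}:
  P1: blocked at collider Tenure (neither it nor any descendant is in the conditioning set).
  P2: blocked at fork node Income ∈ conditioning set.
  P3: blocked at collider Tenure (neither it nor any descendant is in the conditioning set).
{Income} contains no descendant of UrbanRes and blocks every backdoor path.
No other singleton works — e.g. {Education} leaves P2 open — so {Income} is the unique smallest valid adjustment set.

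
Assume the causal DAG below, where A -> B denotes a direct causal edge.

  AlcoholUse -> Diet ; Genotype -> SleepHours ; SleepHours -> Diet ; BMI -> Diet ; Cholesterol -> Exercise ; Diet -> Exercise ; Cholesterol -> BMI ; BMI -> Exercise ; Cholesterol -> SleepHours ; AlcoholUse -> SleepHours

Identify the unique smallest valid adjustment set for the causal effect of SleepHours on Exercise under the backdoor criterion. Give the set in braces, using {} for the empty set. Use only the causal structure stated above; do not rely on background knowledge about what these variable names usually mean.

{AlcoholUse, Cholesterol}

Variables eligible for adjustment (non-descendants of SleepHours, excluding SleepHours and Exercise): {AlcoholUse, BMI, Cholesterol, Genotype}.
Backdoor paths from SleepHours to Exercise:
  P1: SleepHours <- Cholesterol -> BMI -> Diet -> Exercise
  P2: SleepHours <- Cholesterol -> BMI -> Exercise
  P3: SleepHours <- Cholesterol -> Exercise
  P4: SleepHours <- AlcoholUse -> Diet <- BMI <- Cholesterol -> Exercise
  P5: SleepHours <- AlcoholUse -> Diet <- BMI -> Exercise
  P6: SleepHours <- AlcoholUse -> Diet -> Exercise
The empty set is not sufficient: P1 (SleepHours <- Cholesterol -> BMI -> Diet -> Exercise) has no collider blocking it and no conditioned non-collider, so it is open.
Try {AlcoholUse, Cholesterol}:
  P1: blocked at fork node Cholesterol ∈ conditioning set.
  P2: blocked at fork node Cholesterol ∈ conditioning set.
  P3: blocked at fork node Cholesterol ∈ conditioning set.
  P4: blocked at fork node AlcoholUse ∈ conditioning set.
  P5: blocked at fork node AlcoholUse ∈ conditioning set.
  P6: blocked at fork node AlcoholUse ∈ conditioning set.
{AlcoholUse, Cholesterol} contains no descendant of SleepHours and blocks every backdoor path.
Every element of {AlcoholUse, Cholesterol} is needed (dropping AlcoholUse leaves P6 open; dropping Cholesterol leaves P1 open), so no proper subset is valid.
Among all size-2 subsets of the eligible variables, only {AlcoholUse, Cholesterol} blocks every backdoor path, so it is the unique smallest valid adjustment set.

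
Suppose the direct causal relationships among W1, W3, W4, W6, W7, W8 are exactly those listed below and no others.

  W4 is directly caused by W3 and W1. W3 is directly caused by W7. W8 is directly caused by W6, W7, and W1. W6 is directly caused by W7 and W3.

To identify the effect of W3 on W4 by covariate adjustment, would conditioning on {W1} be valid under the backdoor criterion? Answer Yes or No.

Backdoor paths from W3 to W4 (paths whose first edge points into W3):
  P1: W3 <- W7 -> W6 -> W8 <- W1 -> W4
  P2: W3 <- W7 -> W8 <- W1 -> W4
Condition 1 (no descendant of W3 in the set): holds — descendants of W3 are {W4, W6, W8}; none are in {W1}.
Condition 2 (every backdoor path blocked by {W1}):
  P1: blocked at collider W8 (neither it nor any descendant is in the conditioning set).
  P2: blocked at collider W8 (neither it nor any descendant is in the conditioning set).
{W1} satisfies the backdoor criterion.

Yes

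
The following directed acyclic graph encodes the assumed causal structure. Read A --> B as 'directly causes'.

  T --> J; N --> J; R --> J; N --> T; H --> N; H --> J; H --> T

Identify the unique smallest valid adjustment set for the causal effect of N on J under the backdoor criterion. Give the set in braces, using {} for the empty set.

{H}

Variables eligible for adjustment (non-descendants of N, excluding N and J): {H, R}.
Backdoor paths from N to J:
  P1: N <- H -> T -> J
  P2: N <- H -> J
The empty set is not sufficient: P1 (N <- H -> T -> J) has no collider blocking it and no conditioned non-collider, so it is open.
Try {H}:
  P1: blocked at fork node H ∈ conditioning set.
  P2: blocked at fork node H ∈ conditioning set.
{H} contains no descendant of N and blocks every backdoor path.
No other singleton works — e.g. {R} leaves P1 open — so {H} is the unique smallest valid adjustment set.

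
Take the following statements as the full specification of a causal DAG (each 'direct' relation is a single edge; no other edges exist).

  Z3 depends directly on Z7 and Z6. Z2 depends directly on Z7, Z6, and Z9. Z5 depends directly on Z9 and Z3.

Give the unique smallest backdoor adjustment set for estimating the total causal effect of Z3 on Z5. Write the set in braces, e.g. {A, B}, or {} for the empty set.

Variables eligible for adjustment (non-descendants of Z3, excluding Z3 and Z5): {Z2, Z6, Z7, Z9}.
Backdoor paths from Z3 to Z5:
  P1: Z3 <- Z6 -> Z2 <- Z9 -> Z5
  P2: Z3 <- Z7 -> Z2 <- Z9 -> Z5
Each backdoor path contains an unconditioned collider, so every path is already blocked with the empty conditioning set:
  P1: blocked at collider Z2 (neither it nor any descendant is in the conditioning set).
  P2: blocked at collider Z2 (neither it nor any descendant is in the conditioning set).
The empty set is therefore the unique smallest valid set.

{}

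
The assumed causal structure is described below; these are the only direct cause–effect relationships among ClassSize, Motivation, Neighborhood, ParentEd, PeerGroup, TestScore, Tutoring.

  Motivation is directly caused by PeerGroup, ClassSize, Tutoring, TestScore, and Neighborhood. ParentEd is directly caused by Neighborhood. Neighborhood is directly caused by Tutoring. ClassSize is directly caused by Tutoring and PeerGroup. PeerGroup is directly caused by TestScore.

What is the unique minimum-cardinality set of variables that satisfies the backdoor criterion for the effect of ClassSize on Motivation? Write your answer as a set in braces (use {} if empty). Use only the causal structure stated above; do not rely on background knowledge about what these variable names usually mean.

{PeerGroup, Tutoring}

Variables eligible for adjustment (non-descendants of ClassSize, excluding ClassSize and Motivation): {Neighborhood, ParentEd, PeerGroup, TestScore, Tutoring}.
Backdoor paths from ClassSize to Motivation:
  P1: ClassSize <- PeerGroup <- TestScore -> Motivation
  P2: ClassSize <- PeerGroup -> Motivation
  P3: ClassSize <- Tutoring -> Neighborhood -> Motivation
  P4: ClassSize <- Tutoring -> Motivation
The empty set is not sufficient: P1 (ClassSize <- PeerGroup <- TestScore -> Motivation) has no collider blocking it and no conditioned non-collider, so it is open.
Try {PeerGroup, Tutoring}:
  P1: blocked at chain node PeerGroup ∈ conditioning set.
  P2: blocked at fork node PeerGroup ∈ conditioning set.
  P3: blocked at fork node Tutoring ∈ conditioning set.
  P4: blocked at fork node Tutoring ∈ conditioning set.
{PeerGroup, Tutoring} contains no descendant of ClassSize and blocks every backdoor path.
Every element of {PeerGroup, Tutoring} is needed (dropping PeerGroup leaves P1 open; dropping Tutoring leaves P3 open), so no proper subset is valid.
Among all size-2 subsets of the eligible variables, only {PeerGroup, Tutoring} blocks every backdoor path, so it is the unique smallest valid adjustment set.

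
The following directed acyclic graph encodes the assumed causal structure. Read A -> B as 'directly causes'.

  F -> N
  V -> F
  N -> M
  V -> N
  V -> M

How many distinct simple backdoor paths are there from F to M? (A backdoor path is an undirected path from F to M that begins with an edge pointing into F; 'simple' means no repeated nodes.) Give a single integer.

2

A backdoor path from F to M is any simple undirected path whose first edge points into F (i.e. leaves F via a parent).
Parents of F: {V}.
Enumerating:
  P1: F <- V -> N -> M
  P2: F <- V -> M
That exhausts the simple backdoor paths. Count: 2.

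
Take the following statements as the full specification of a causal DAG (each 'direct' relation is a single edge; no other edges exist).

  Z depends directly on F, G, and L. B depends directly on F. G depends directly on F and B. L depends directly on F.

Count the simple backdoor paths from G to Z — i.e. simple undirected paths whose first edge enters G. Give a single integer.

4

A backdoor path from G to Z is any simple undirected path whose first edge points into G (i.e. leaves G via a parent).
Parents of G: {B, F}.
Enumerating:
  P1: G <- F -> L -> Z
  P2: G <- F -> Z
  P3: G <- B <- F -> L -> Z
  P4: G <- B <- F -> Z
That exhausts the simple backdoor paths. Count: 4.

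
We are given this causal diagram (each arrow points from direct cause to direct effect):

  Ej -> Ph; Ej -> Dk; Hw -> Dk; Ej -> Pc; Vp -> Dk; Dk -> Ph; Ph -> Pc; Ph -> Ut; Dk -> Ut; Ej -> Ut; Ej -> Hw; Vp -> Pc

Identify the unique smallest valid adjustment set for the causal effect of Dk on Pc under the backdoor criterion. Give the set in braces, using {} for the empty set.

{Ej, Vp}

Variables eligible for adjustment (non-descendants of Dk, excluding Dk and Pc): {Ej, Hw, Vp}.
Backdoor paths from Dk to Pc:
  P1: Dk <- Ej -> Ph -> Pc
  P2: Dk <- Ej -> Pc
  P3: Dk <- Ej -> Ut <- Ph -> Pc
  P4: Dk <- Hw <- Ej -> Ph -> Pc
  P5: Dk <- Hw <- Ej -> Pc
  P6: Dk <- Hw <- Ej -> Ut <- Ph -> Pc
  P7: Dk <- Vp -> Pc
The empty set is not sufficient: P1 (Dk <- Ej -> Ph -> Pc) has no collider blocking it and no conditioned non-collider, so it is open.
Try {Ej, Vp}:
  P1: blocked at fork node Ej ∈ conditioning set.
  P2: blocked at fork node Ej ∈ conditioning set.
  P3: blocked at fork node Ej ∈ conditioning set.
  P4: blocked at fork node Ej ∈ conditioning set.
  P5: blocked at fork node Ej ∈ conditioning set.
  P6: blocked at fork node Ej ∈ conditioning set.
  P7: blocked at fork node Vp ∈ conditioning set.
{Ej, Vp} contains no descendant of Dk and blocks every backdoor path.
Every element of {Ej, Vp} is needed (dropping Ej leaves P1 open; dropping Vp leaves P7 open), so no proper subset is valid.
Among all size-2 subsets of the eligible variables, only {Ej, Vp} blocks every backdoor path, so it is the unique smallest valid adjustment set.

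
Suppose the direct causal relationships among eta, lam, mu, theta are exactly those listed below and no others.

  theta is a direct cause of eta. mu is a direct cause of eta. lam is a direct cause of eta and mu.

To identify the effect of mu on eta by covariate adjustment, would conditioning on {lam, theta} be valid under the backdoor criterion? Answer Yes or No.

Backdoor paths from mu to eta (paths whose first edge points into mu):
  P1: mu <- lam -> eta
Condition 1 (no descendant of mu in the set): holds — descendants of mu are {eta}; none are in {lam, theta}.
Condition 2 (every backdoor path blocked by {lam, theta}):
  P1: blocked at fork node lam ∈ conditioning set.
{lam, theta} satisfies the backdoor criterion.

Yes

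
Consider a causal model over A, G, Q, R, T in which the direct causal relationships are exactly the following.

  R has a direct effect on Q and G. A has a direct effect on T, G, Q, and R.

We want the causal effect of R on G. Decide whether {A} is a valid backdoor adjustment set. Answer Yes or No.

Backdoor paths from R to G (paths whose first edge points into R):
  P1: R <- A -> G
Condition 1 (no descendant of R in the set): holds — descendants of R are {G, Q}; none are in {A}.
Condition 2 (every backdoor path blocked by {A}):
  P1: blocked at fork node A ∈ conditioning set.
{A} satisfies the backdoor criterion.

Yes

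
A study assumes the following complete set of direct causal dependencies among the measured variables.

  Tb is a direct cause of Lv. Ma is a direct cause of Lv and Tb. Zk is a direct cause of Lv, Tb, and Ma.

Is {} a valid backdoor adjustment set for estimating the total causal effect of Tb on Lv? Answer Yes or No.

No

Backdoor paths from Tb to Lv (paths whose first edge points into Tb):
  P1: Tb <- Zk -> Ma -> Lv
  P2: Tb <- Zk -> Lv
  P3: Tb <- Ma <- Zk -> Lv
  P4: Tb <- Ma -> Lv
Condition 1 (no descendant of Tb in the set): holds — descendants of Tb are {Lv}; none are in {}.
Condition 2 (every backdoor path blocked by {}):
  P1: open — no interior node is in the conditioning set.
  P2: open — no interior node is in the conditioning set.
  P3: open — no interior node is in the conditioning set.
  P4: open — no interior node is in the conditioning set.
{} does not satisfy the backdoor criterion.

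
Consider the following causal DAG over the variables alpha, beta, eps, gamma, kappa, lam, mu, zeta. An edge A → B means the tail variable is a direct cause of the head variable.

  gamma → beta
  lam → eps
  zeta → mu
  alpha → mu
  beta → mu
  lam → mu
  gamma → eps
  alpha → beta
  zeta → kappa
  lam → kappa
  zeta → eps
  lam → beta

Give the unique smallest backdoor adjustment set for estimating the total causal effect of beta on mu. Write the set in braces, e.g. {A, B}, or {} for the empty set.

Variables eligible for adjustment (non-descendants of beta, excluding beta and mu): {alpha, eps, gamma, kappa, lam, zeta}.
Backdoor paths from beta to mu:
  P1: beta <- gamma -> eps <- lam -> mu
  P2: beta <- gamma -> eps <- lam -> kappa <- zeta -> mu
  P3: beta <- gamma -> eps <- zeta -> mu
  P4: beta <- gamma -> eps <- zeta -> kappa <- lam -> mu
  P5: beta <- alpha -> mu
  P6: beta <- lam -> mu
  P7: beta <- lam -> eps <- zeta -> mu
  P8: beta <- lam -> kappa <- zeta -> mu
The empty set is not sufficient: P5 (beta <- alpha -> mu) has no collider blocking it and no conditioned non-collider, so it is open.
Try {alpha, lam}:
  P1: blocked at collider eps (neither it nor any descendant is in the conditioning set).
  P2: blocked at collider eps (neither it nor any descendant is in the conditioning set).
  P3: blocked at collider eps (neither it nor any descendant is in the conditioning set).
  P4: blocked at collider eps (neither it nor any descendant is in the conditioning set).
  P5: blocked at fork node alpha ∈ conditioning set.
  P6: blocked at fork node lam ∈ conditioning set.
  P7: blocked at fork node lam ∈ conditioning set.
  P8: blocked at fork node lam ∈ conditioning set.
{alpha, lam} contains no descendant of beta and blocks every backdoor path.
Every element of {alpha, lam} is needed (dropping alpha leaves P5 open; dropping lam leaves P6 open), so no proper subset is valid.
Among all size-2 subsets of the eligible variables, only {alpha, lam} blocks every backdoor path, so it is the unique smallest valid adjustment set.

{alpha, lam}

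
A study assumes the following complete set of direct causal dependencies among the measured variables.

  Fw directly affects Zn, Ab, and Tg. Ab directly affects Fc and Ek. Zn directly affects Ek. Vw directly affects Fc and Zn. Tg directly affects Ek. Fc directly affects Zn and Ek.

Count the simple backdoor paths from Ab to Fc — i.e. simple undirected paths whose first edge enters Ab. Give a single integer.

A backdoor path from Ab to Fc is any simple undirected path whose first edge points into Ab (i.e. leaves Ab via a parent).
Parents of Ab: {Fw}.
Enumerating:
  P1: Ab <- Fw -> Tg -> Ek <- Fc
  P2: Ab <- Fw -> Tg -> Ek <- Zn <- Vw -> Fc
  P3: Ab <- Fw -> Tg -> Ek <- Zn <- Fc
  P4: Ab <- Fw -> Zn <- Vw -> Fc
  P5: Ab <- Fw -> Zn <- Fc
  P6: Ab <- Fw -> Zn -> Ek <- Fc
That exhausts the simple backdoor paths. Count: 6.

6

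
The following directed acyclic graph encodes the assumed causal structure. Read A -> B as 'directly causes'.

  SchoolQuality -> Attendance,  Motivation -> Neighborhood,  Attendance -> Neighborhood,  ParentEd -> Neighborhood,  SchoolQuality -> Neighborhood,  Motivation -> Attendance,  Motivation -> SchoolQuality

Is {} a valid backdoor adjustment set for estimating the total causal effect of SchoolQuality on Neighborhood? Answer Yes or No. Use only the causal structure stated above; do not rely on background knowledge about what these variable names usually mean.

Backdoor paths from SchoolQuality to Neighborhood (paths whose first edge points into SchoolQuality):
  P1: SchoolQuality <- Motivation -> Attendance -> Neighborhood
  P2: SchoolQuality <- Motivation -> Neighborhood
Condition 1 (no descendant of SchoolQuality in the set): holds — descendants of SchoolQuality are {Attendance, Neighborhood}; none are in {}.
Condition 2 (every backdoor path blocked by {}):
  P1: open — no interior node is in the conditioning set.
  P2: open — no interior node is in the conditioning set.
{} does not satisfy the backdoor criterion.

No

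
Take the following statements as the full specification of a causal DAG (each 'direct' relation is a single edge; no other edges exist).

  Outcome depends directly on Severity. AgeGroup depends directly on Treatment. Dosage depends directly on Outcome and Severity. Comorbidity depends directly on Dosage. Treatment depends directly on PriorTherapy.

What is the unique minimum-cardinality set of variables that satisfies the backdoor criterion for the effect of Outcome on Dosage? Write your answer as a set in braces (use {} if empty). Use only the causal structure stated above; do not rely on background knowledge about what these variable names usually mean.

{Severity}

Variables eligible for adjustment (non-descendants of Outcome, excluding Outcome and Dosage): {AgeGroup, PriorTherapy, Severity, Treatment}.
Backdoor paths from Outcome to Dosage:
  P1: Outcome <- Severity -> Dosage
The empty set is not sufficient: P1 (Outcome <- Severity -> Dosage) has no collider blocking it and no conditioned non-collider, so it is open.
Try {Severity}:
  P1: blocked at fork node Severity ∈ conditioning set.
{Severity} contains no descendant of Outcome and blocks every backdoor path.
No other singleton works — e.g. {PriorTherapy} leaves P1 open — so {Severity} is the unique smallest valid adjustment set.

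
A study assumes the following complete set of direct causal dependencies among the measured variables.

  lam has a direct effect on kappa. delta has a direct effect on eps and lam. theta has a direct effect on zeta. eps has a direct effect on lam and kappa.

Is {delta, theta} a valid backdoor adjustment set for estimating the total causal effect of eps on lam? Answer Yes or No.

Yes

Backdoor paths from eps to lam (paths whose first edge points into eps):
  P1: eps <- delta -> lam
Condition 1 (no descendant of eps in the set): holds — descendants of eps are {kappa, lam}; none are in {delta, theta}.
Condition 2 (every backdoor path blocked by {delta, theta}):
  P1: blocked at fork node delta ∈ conditioning set.
{delta, theta} satisfies the backdoor criterion.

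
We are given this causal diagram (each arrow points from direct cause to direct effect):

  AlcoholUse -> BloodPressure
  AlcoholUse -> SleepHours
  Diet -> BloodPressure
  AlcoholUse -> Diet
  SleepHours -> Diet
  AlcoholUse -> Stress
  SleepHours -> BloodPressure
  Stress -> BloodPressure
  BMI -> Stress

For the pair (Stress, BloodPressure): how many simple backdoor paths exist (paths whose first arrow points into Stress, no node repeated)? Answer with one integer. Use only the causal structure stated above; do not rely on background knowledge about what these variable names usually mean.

5

A backdoor path from Stress to BloodPressure is any simple undirected path whose first edge points into Stress (i.e. leaves Stress via a parent).
Parents of Stress: {AlcoholUse, BMI}.
Enumerating:
  P1: Stress <- AlcoholUse -> SleepHours -> Diet -> BloodPressure
  P2: Stress <- AlcoholUse -> SleepHours -> BloodPressure
  P3: Stress <- AlcoholUse -> Diet <- SleepHours -> BloodPressure
  P4: Stress <- AlcoholUse -> Diet -> BloodPressure
  P5: Stress <- AlcoholUse -> BloodPressure
That exhausts the simple backdoor paths. Count: 5.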